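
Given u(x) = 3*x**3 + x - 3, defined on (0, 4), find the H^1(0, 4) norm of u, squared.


||u||_{H^1}^2 = 4003448/105

The H^1 norm (squared) on an interval (0, L) is
  ||u||_{H^1}^2 = ∫_0^L u(x)^2 dx + ∫_0^L u'(x)^2 dx.
Compute u'(x) = 9*x**2 + 1.
Then u(x)^2 = 9*x**6 + 6*x**4 - 18*x**3 + x**2 - 6*x + 9 and u'(x)^2 = 81*x**4 + 18*x**2 + 1.
Integrate each monomial from 0 to 4 using ∫_0^4 c·x^n dx = c·4^(n+1)/(n+1):
  ∫_0^4 u(x)^2 dx = ∫_0^4 (9*x^6 + 6*x^4 - 18*x^3 + x^2 - 6*x + 9) dx. Term by term:
    ∫_0^4 9*x^6 dx = 147456/7;  ∫_0^4 6*x^4 dx = 6144/5;  ∫_0^4 -18*x^3 dx = -1152;
    ∫_0^4 x^2 dx = 64/3;  ∫_0^4 -6*x dx = -48;  ∫_0^4 9 dx = 36.
  Sum: 147456/7 + 6144/5 − 1152 + 64/3 − 48 + 36 = 2220884/105.
  ∫_0^4 u'(x)^2 dx = ∫_0^4 (81*x^4 + 18*x^2 + 1) dx. Term by term:
    ∫_0^4 81*x^4 dx = 82944/5;  ∫_0^4 18*x^2 dx = 384;  ∫_0^4 1 dx = 4.
  Sum: 82944/5 + 384 + 4 = 84884/5.
Adding: ||u||_{H^1}^2 = 2220884/105 + 84884/5 = 4003448/105.


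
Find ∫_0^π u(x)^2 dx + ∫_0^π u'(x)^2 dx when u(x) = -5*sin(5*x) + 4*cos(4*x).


||u||_{H^1(0,π)}^2 = -6800/9 + 461*π

u'(x) = -16*sin(4*x) - 25*cos(5*x).
Expand u² and (u')² and integrate term by term on (0, π), using: for integers n ≥ 1, ∫_0^π sin²(nx) dx = ∫_0^π cos²(nx) dx = π/2; for n ≠ n', ∫_0^π sin(nx)sin(n'x) dx = ∫_0^π cos(nx)cos(n'x) dx = 0; and by product-to-sum, ∫_0^π sin(nx)cos(n'x) dx = ½∫_0^π [sin((n+n')x) + sin((n−n')x)] dx, which is 0 when n+n' is even and 2n/(n²−n'²) when n+n' is odd (it need not vanish on (0, π)).
  u² squared terms: (-5)²·∫sin(5x)² dx = 25·π/2 = 25*π/2;  (4)²·∫cos(4x)² dx = 16·π/2 = 8*π.
  u² cross terms: 2·(-5)·(4)·∫sin(5x)·cos(4x) dx = -40·(10/9) = -400/9.
  So ∫_0^π u² dx = 25*π/2 + 8*π − 400/9 = -400/9 + 41*π/2.
  (u')² squared terms: (-25)²·∫cos(5x)² dx = 625·π/2 = 625*π/2;  (-16)²·∫sin(4x)² dx = 256·π/2 = 128*π.
  (u')² cross terms: 2·(-25)·(-16)·∫cos(5x)·sin(4x) dx = 800·(-8/9) = -6400/9.
  So ∫_0^π (u')² dx = 625*π/2 + 128*π − 6400/9 = -6400/9 + 881*π/2.
||u||_{H^1}^2 = (-400/9 + 41*π/2) + (-6400/9 + 881*π/2) = -6800/9 + 461*π.


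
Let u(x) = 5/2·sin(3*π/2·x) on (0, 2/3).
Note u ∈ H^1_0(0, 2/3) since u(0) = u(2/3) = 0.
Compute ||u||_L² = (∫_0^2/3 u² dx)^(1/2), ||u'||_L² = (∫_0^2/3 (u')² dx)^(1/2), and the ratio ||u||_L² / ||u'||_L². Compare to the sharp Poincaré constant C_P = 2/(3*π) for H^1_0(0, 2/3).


||u||_L² / ||u'||_L² = 2/(3*π) = C_P.

u(x) = 5/2·sin(3*π/2·x), so u'(x) = 15*π*cos(3*π*x/2)/4.
Writing u(x) = A·sin(kπx/L) with A = 5/2 and k = 1, use ∫_0^L sin²(kπx/L) dx = L/2 and ∫_0^L cos²(kπx/L) dx = L/2.
u² = 25/4·sin²(3*π/2·x) and (u')² = 225*π^2/16·cos²(3*π/2·x), and each of sin², cos² integrates to L/2 = 1/3 over (0, 2/3).
∫_0^2/3 u² dx = 25/12, so ||u||_L² = 5*sqrt(3)/6.
∫_0^2/3 (u')² dx = 75*π^2/16, so ||u'||_L² = 5*sqrt(3)*π/4.
Ratio ||u||_L² / ||u'||_L² = 2/(3*π).
Sharp Poincaré constant on H^1_0(0, 2/3) is C_P = L/π = 2/(3*π), achieved by sin(3*π/2·x).
This is the k = 1 eigenfunction (up to amplitude), so the ratio equals the sharp Poincaré constant exactly.


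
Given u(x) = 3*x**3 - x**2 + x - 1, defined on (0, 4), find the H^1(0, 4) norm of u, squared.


||u||_{H^1}^2 = 3430232/105

The H^1 norm (squared) on an interval (0, L) is
  ||u||_{H^1}^2 = ∫_0^L u(x)^2 dx + ∫_0^L u'(x)^2 dx.
Compute u'(x) = 9*x**2 - 2*x + 1.
Then u(x)^2 = 9*x**6 - 6*x**5 + 7*x**4 - 8*x**3 + 3*x**2 - 2*x + 1 and u'(x)^2 = 81*x**4 - 36*x**3 + 22*x**2 - 4*x + 1.
Integrate each monomial from 0 to 4 using ∫_0^4 c·x^n dx = c·4^(n+1)/(n+1):
  ∫_0^4 u(x)^2 dx = ∫_0^4 (9*x^6 - 6*x^5 + 7*x^4 - 8*x^3 + 3*x^2 - 2*x + 1) dx. Term by term:
    ∫_0^4 9*x^6 dx = 147456/7;  ∫_0^4 -6*x^5 dx = -4096;  ∫_0^4 7*x^4 dx = 7168/5;
    ∫_0^4 -8*x^3 dx = -512;  ∫_0^4 3*x^2 dx = 64;  ∫_0^4 -2*x dx = -16;
    ∫_0^4 1 dx = 4.
  Sum: 147456/7 − 4096 + 7168/5 − 512 + 64 − 16 + 4 = 627996/35.
  ∫_0^4 u'(x)^2 dx = ∫_0^4 (81*x^4 - 36*x^3 + 22*x^2 - 4*x + 1) dx. Term by term:
    ∫_0^4 81*x^4 dx = 82944/5;  ∫_0^4 -36*x^3 dx = -2304;  ∫_0^4 22*x^2 dx = 1408/3;
    ∫_0^4 -4*x dx = -32;  ∫_0^4 1 dx = 4.
  Sum: 82944/5 − 2304 + 1408/3 − 32 + 4 = 220892/15.
Adding: ||u||_{H^1}^2 = 627996/35 + 220892/15 = 3430232/105.


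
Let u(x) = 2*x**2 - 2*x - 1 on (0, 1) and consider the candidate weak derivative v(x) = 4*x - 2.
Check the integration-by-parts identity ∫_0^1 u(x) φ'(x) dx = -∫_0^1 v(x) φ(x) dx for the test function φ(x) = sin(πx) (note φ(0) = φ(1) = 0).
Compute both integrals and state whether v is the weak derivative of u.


LHS = 0, RHS = 0. Yes, v = u' weakly.

u(x) = 2*x**2 - 2*x - 1, classical derivative u'(x) = 4*x - 2.
φ(x) = sin(πx), so φ'(x) = π*cos(π*x).
Note φ(0) = φ(1) = 0, so the boundary term u·φ vanishes.
LHS = ∫_0^1 u(x) φ'(x) dx = ∫_0^1 (2*π*x^2*cos(π*x) - 2*π*x*cos(π*x) - π*cos(π*x)) dx. Term by term:
  ∫_0^1 -π*cos(π*x) dx = 0;  ∫_0^1 -2*π*x*cos(π*x) dx = 4/π;  ∫_0^1 2*π*x^2*cos(π*x) dx = -4/π.
Sum: 0 + 4/π − 4/π = 0.
So LHS = 0.
∫_0^1 v(x) φ(x) dx = ∫_0^1 (4*x*sin(π*x) - 2*sin(π*x)) dx. Term by term:
  ∫_0^1 -2*sin(π*x) dx = -4/π;  ∫_0^1 4*x*sin(π*x) dx = 4/π.
Sum: -4/π + 4/π = 0.
So RHS = -∫_0^1 v(x) φ(x) dx = 0.
LHS = RHS, so the identity holds for this test φ.
Moreover u is smooth here and v(x) = u'(x) = 4*x - 2 pointwise, so the identity holds for every test function. Hence v is the weak derivative of u.


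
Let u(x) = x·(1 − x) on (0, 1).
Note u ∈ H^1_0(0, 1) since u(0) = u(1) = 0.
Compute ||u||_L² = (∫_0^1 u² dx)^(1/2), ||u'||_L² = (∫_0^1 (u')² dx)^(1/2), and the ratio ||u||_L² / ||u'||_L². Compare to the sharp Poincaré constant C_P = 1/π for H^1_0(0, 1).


||u||_L² / ||u'||_L² = sqrt(10)/10 < C_P = 1/π.

u(x) = x·(1 − x), so u'(x) = 1 - 2*x.
u(x) = x·(1 − x) vanishes at x = 0 and x = 1, so u ∈ H^1_0(0, 1). Differentiate via the product rule and integrate the resulting polynomials term by term.
  ∫_0^1 u² dx = ∫_0^1 (x^4 - 2*x^3 + x^2) dx. Term by term:
    ∫_0^1 x^4 dx = 1/5;  ∫_0^1 -2*x^3 dx = -1/2;  ∫_0^1 x^2 dx = 1/3.
  Sum: 1/5 − 1/2 + 1/3 = 1/30.
  ∫_0^1 (u')² dx = ∫_0^1 (4*x^2 - 4*x + 1) dx. Term by term:
    ∫_0^1 4*x^2 dx = 4/3;  ∫_0^1 -4*x dx = -2;  ∫_0^1 1 dx = 1.
  Sum: 4/3 − 2 + 1 = 1/3.
∫_0^1 u² dx = 1/30, so ||u||_L² = sqrt(30)/30.
∫_0^1 (u')² dx = 1/3, so ||u'||_L² = sqrt(3)/3.
Ratio ||u||_L² / ||u'||_L² = sqrt(10)/10.
Sharp Poincaré constant on H^1_0(0, 1) is C_P = L/π = 1/π, achieved by sin(π·x).
A polynomial bump cannot attain the sharp Poincaré constant (only the first sine eigenfunction does), so the ratio is strictly less than C_P, consistent with ||u||_L² ≤ C_P ||u'||_L².


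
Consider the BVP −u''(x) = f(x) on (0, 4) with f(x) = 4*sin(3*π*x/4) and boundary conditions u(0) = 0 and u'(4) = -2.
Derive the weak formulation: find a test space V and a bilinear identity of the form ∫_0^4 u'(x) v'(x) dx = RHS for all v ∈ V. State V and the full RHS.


V = {v ∈ H^1(0, 4) : v(0) = 0} (test functions vanish at x = 0 where u is specified); weak form: ∫_0^4 u'v' dx = ∫_0^4 (4*sin(3*π*x/4)) v dx − 2·v(4) for all v ∈ V.

Multiply both sides by a test function v and integrate from 0 to 4:
  ∫_0^4 −u''(x) v(x) dx = ∫_0^4 f(x) v(x) dx.
Integrate the LHS by parts once:
  ∫_0^4 −u'' v dx = −[u'(x) v(x)]_0^4 + ∫_0^4 u'(x) v'(x) dx.
Thus ∫_0^4 u'(x) v'(x) dx = ∫_0^4 f(x) v(x) dx + [u'(x) v(x)]_0^4.
Choose V so that boundary terms are either known or forced to vanish.
Mixed BC: u(0) = 0 (Dirichlet) and u'(4) = -2 (Neumann). Define V = {v ∈ H^1(0, 4) : v(0) = 0}. Then [u' v]_0^4 = u'(4)·v(4) − u'(0)·0 = − 2·v(4).
Weak formulation: find u (satisfying any essential BC) such that ∫_0^4 u'(x) v'(x) dx = ∫_0^4 f v dx − 2·v(4) for all v ∈ V (Dirichlet at 0 absorbed into V; Neumann datum at x = 4 contributes the boundary term).
Substituting f(x) = 4*sin(3*π*x/4), the right-hand side is ∫_0^4 (4*sin(3*π*x/4)) v dx − 2·v(4).


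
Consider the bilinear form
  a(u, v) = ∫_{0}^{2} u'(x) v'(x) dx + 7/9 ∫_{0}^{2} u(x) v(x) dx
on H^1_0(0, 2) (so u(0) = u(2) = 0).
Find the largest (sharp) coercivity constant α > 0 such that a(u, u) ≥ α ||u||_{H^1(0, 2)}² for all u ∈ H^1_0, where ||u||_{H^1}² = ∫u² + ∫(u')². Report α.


α = (28/9 + π^2)/(4 + π^2)

Coercivity of a(·,·) on H^1_0(0, 2) means a(u, u) ≥ α ||u||_{H^1}² for every u ∈ H^1_0.
The interval has length L = 2, and Poincaré/coercivity depend only on L. Here a(u, u) = ∫(u')² + (7/9)·∫u².
Here 0 < c = 7/9 < 1. The condition a(u,u) ≥ α||u||_{H^1}² reads (1−α)∫(u')² ≥ (α−c)∫u². Any admissible α is ≤ 1 (rapidly oscillating u have ∫u²/∫(u')² → 0), and α = 1 would force 0 ≥ (1−c)∫u², impossible since c < 1; so 1−α > 0. By the sharp Poincaré inequality on H^1_0 of an interval of length L, ∫(u')² ≥ (π/L)²∫u² with equality for the first sine mode sin(π(x−x₀)/L) (x₀ the left endpoint), so the inequality holds for all u iff (1−α)(π/L)² ≥ α − c, i.e. α ≤ ((π/L)² + c)/((π/L)² + 1) = (1 + c(L/π)²)/(1 + (L/π)²). With (π/L)² = π^2/4 and c = 7/9, the largest admissible constant is α = ((π/L)² + c)/((π/L)² + 1).
Simplifying, α = (28/9 + π^2)/(4 + π^2).


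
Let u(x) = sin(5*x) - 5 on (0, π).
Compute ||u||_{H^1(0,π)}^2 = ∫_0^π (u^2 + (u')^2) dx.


||u||_{H^1(0,π)}^2 = -4 + 38*π

u'(x) = 5*cos(5*x).
Expand u² and (u')² and integrate term by term on (0, π), using: for integers n ≥ 1, ∫_0^π sin²(nx) dx = ∫_0^π cos²(nx) dx = π/2; for n ≠ n', ∫_0^π sin(nx)sin(n'x) dx = ∫_0^π cos(nx)cos(n'x) dx = 0; and by product-to-sum, ∫_0^π sin(nx)cos(n'x) dx = ½∫_0^π [sin((n+n')x) + sin((n−n')x)] dx, which is 0 when n+n' is even and 2n/(n²−n'²) when n+n' is odd (it need not vanish on (0, π)). For the constant mode: ∫_0^π 1 dx = π, ∫_0^π cos(nx) dx = 0, ∫_0^π sin(nx) dx = (1−(−1)^n)/n.
  u² squared terms: (-5)²·∫1 dx = 25·π = 25*π;  (1)²·∫sin(5x)² dx = 1·π/2 = π/2.
  u² cross terms: 2·(-5)·(1)·∫1·sin(5x) dx = -10·(2/5) = -4.
  So ∫_0^π u² dx = 25*π + π/2 − 4 = -4 + 51*π/2.
  (u')² squared terms: (5)²·∫cos(5x)² dx = 25·π/2 = 25*π/2.
  So ∫_0^π (u')² dx = 25*π/2.
||u||_{H^1}^2 = (-4 + 51*π/2) + (25*π/2) = -4 + 38*π.


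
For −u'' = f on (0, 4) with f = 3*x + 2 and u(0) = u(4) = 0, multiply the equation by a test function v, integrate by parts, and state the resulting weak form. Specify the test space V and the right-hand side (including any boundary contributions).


V = H^1_0(0, 4) (so v(0) = v(4) = 0); weak form: ∫_0^4 u'v' dx = ∫_0^4 (3*x + 2) v dx for all v ∈ V.

Multiply both sides by a test function v and integrate from 0 to 4:
  ∫_0^4 −u''(x) v(x) dx = ∫_0^4 f(x) v(x) dx.
Integrate the LHS by parts once:
  ∫_0^4 −u'' v dx = −[u'(x) v(x)]_0^4 + ∫_0^4 u'(x) v'(x) dx.
Thus ∫_0^4 u'(x) v'(x) dx = ∫_0^4 f(x) v(x) dx + [u'(x) v(x)]_0^4.
Choose V so that boundary terms are either known or forced to vanish.
u is Dirichlet: u(0) = u(4) = 0. Let V = H^1_0(0, 4); then v(0) = v(4) = 0, and [u' v]_0^4 = 0.
Weak formulation: find u (satisfying any essential BC) such that ∫_0^4 u'(x) v'(x) dx = ∫_0^4 f v dx for all v ∈ V.
Substituting f(x) = 3*x + 2, the right-hand side is ∫_0^4 (3*x + 2) v dx.


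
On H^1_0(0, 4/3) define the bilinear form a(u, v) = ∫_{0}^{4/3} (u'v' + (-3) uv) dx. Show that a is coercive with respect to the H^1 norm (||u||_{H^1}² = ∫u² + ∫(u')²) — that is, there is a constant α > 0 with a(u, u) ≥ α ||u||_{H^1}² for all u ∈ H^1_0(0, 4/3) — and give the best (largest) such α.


α = 3*(-16 + 3*π^2)/(16 + 9*π^2)

Coercivity of a(·,·) on H^1_0(0, 4/3) means a(u, u) ≥ α ||u||_{H^1}² for every u ∈ H^1_0.
The interval has length L = 4/3, and Poincaré/coercivity depend only on L. Here a(u, u) = ∫(u')² + (-3)·∫u².
Here c = -3 < 0 with |c| < (π/L)² = 9*π^2/16, so coercivity still holds. The condition a(u,u) ≥ α||u||_{H^1}² reads (1−α)∫(u')² ≥ (α−c)∫u². Any admissible α is ≤ 1 (rapidly oscillating u have ∫u²/∫(u')² → 0), and α = 1 would force 0 ≥ (1−c)∫u², impossible since c < 1; so 1−α > 0. By the sharp Poincaré inequality on H^1_0 of an interval of length L, ∫(u')² ≥ (π/L)²∫u² with equality for the first sine mode sin(π(x−x₀)/L) (x₀ the left endpoint), so the inequality holds for all u iff (1−α)(π/L)² ≥ α − c, i.e. α ≤ ((π/L)² + c)/((π/L)² + 1) = (1 + c(L/π)²)/(1 + (L/π)²). (Direct route, valid since c ≤ 0: Poincaré gives c∫u² ≥ c(L/π)²∫(u')², so a(u,u) ≥ (1 + c(L/π)²)∫(u')², while ||u||_{H^1}² ≤ (1 + (L/π)²)∫(u')²; dividing yields the same α.) With (π/L)² = 9*π^2/16 and c = -3, the largest admissible constant is α = ((π/L)² + c)/((π/L)² + 1).
Simplifying, α = 3*(-16 + 3*π^2)/(16 + 9*π^2).


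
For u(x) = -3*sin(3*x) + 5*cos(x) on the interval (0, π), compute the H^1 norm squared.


||u||_{H^1(0,π)}^2 = 70*π

u'(x) = -5*sin(x) - 9*cos(3*x).
Expand u² and (u')² and integrate term by term on (0, π), using: for integers n ≥ 1, ∫_0^π sin²(nx) dx = ∫_0^π cos²(nx) dx = π/2; for n ≠ n', ∫_0^π sin(nx)sin(n'x) dx = ∫_0^π cos(nx)cos(n'x) dx = 0; and by product-to-sum, ∫_0^π sin(nx)cos(n'x) dx = ½∫_0^π [sin((n+n')x) + sin((n−n')x)] dx, which is 0 when n+n' is even and 2n/(n²−n'²) when n+n' is odd (it need not vanish on (0, π)).
  u² squared terms: (-3)²·∫sin(3x)² dx = 9·π/2 = 9*π/2;  (5)²·∫cos(x)² dx = 25·π/2 = 25*π/2.
  u² cross terms: 2·(-3)·(5)·∫sin(3x)·cos(x) dx = -30·(0) = 0.
  So ∫_0^π u² dx = 9*π/2 + 25*π/2 + 0 = 17*π.
  (u')² squared terms: (-9)²·∫cos(3x)² dx = 81·π/2 = 81*π/2;  (-5)²·∫sin(x)² dx = 25·π/2 = 25*π/2.
  (u')² cross terms: 2·(-9)·(-5)·∫cos(3x)·sin(x) dx = 90·(0) = 0.
  So ∫_0^π (u')² dx = 81*π/2 + 25*π/2 + 0 = 53*π.
||u||_{H^1}^2 = (17*π) + (53*π) = 70*π.


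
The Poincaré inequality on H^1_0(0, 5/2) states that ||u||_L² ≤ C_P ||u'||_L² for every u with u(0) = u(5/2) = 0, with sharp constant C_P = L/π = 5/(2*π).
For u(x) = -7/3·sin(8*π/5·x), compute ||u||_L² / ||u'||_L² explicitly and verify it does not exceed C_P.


||u||_L² / ||u'||_L² = 5/(8*π) < C_P = 5/(2*π).

u(x) = -7/3·sin(8*π/5·x), so u'(x) = -56*π*cos(8*π*x/5)/15.
Writing u(x) = A·sin(kπx/L) with A = -7/3 and k = 4, use ∫_0^L sin²(kπx/L) dx = L/2 and ∫_0^L cos²(kπx/L) dx = L/2.
u² = 49/9·sin²(8*π/5·x) and (u')² = 3136*π^2/225·cos²(8*π/5·x), and each of sin², cos² integrates to L/2 = 5/4 over (0, 5/2).
∫_0^5/2 u² dx = 245/36, so ||u||_L² = 7*sqrt(5)/6.
∫_0^5/2 (u')² dx = 784*π^2/45, so ||u'||_L² = 28*sqrt(5)*π/15.
Ratio ||u||_L² / ||u'||_L² = 5/(8*π).
Sharp Poincaré constant on H^1_0(0, 5/2) is C_P = L/π = 5/(2*π), achieved by sin(2*π/5·x).
This is the k = 4 harmonic; the ratio L/(kπ) is strictly less than C_P = L/π, consistent with the sharp inequality ||u||_L² ≤ C_P ||u'||_L².


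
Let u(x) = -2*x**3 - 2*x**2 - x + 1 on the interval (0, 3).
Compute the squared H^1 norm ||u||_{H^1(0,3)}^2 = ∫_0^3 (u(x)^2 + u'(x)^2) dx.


||u||_{H^1}^2 = 195654/35

The H^1 norm (squared) on an interval (0, L) is
  ||u||_{H^1}^2 = ∫_0^L u(x)^2 dx + ∫_0^L u'(x)^2 dx.
Compute u'(x) = -6*x**2 - 4*x - 1.
Then u(x)^2 = 4*x**6 + 8*x**5 + 8*x**4 - 3*x**2 - 2*x + 1 and u'(x)^2 = 36*x**4 + 48*x**3 + 28*x**2 + 8*x + 1.
Integrate each monomial from 0 to 3 using ∫_0^3 c·x^n dx = c·3^(n+1)/(n+1):
  ∫_0^3 u(x)^2 dx = ∫_0^3 (4*x^6 + 8*x^5 + 8*x^4 - 3*x^2 - 2*x + 1) dx. Term by term:
    ∫_0^3 4*x^6 dx = 8748/7;  ∫_0^3 8*x^5 dx = 972;  ∫_0^3 8*x^4 dx = 1944/5;
    ∫_0^3 -3*x^2 dx = -27;  ∫_0^3 -2*x dx = -9;  ∫_0^3 1 dx = 3.
  Sum: 8748/7 + 972 + 1944/5 − 27 − 9 + 3 = 90213/35.
  ∫_0^3 u'(x)^2 dx = ∫_0^3 (36*x^4 + 48*x^3 + 28*x^2 + 8*x + 1) dx. Term by term:
    ∫_0^3 36*x^4 dx = 8748/5;  ∫_0^3 48*x^3 dx = 972;  ∫_0^3 28*x^2 dx = 252;
    ∫_0^3 8*x dx = 36;  ∫_0^3 1 dx = 3.
  Sum: 8748/5 + 972 + 252 + 36 + 3 = 15063/5.
Adding: ||u||_{H^1}^2 = 90213/35 + 15063/5 = 195654/35.


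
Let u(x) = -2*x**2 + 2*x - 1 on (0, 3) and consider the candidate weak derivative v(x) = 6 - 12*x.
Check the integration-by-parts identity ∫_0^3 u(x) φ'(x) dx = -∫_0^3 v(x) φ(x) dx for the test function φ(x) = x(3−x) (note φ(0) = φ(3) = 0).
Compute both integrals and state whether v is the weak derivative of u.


LHS = 18, RHS = 54. No, v is not the weak derivative of u.

u(x) = -2*x**2 + 2*x - 1, classical derivative u'(x) = 2 - 4*x.
φ(x) = x(3−x), so φ'(x) = 3 - 2*x.
Note φ(0) = φ(3) = 0, so the boundary term u·φ vanishes.
LHS = ∫_0^3 u(x) φ'(x) dx = ∫_0^3 (4*x^3 - 10*x^2 + 8*x - 3) dx. Term by term:
  ∫_0^3 4*x^3 dx = 81;  ∫_0^3 -10*x^2 dx = -90;  ∫_0^3 8*x dx = 36;
  ∫_0^3 -3 dx = -9.
Sum: 81 − 90 + 36 − 9 = 18.
So LHS = 18.
∫_0^3 v(x) φ(x) dx = ∫_0^3 (12*x^3 - 42*x^2 + 18*x) dx. Term by term:
  ∫_0^3 12*x^3 dx = 243;  ∫_0^3 -42*x^2 dx = -378;  ∫_0^3 18*x dx = 81.
Sum: 243 − 378 + 81 = -54.
So RHS = -∫_0^3 v(x) φ(x) dx = 54.
LHS − RHS = -36 ≠ 0, so the identity fails.
(For a valid weak derivative the identity must hold for EVERY test function, in particular this one. The failure shows v is NOT the weak derivative of u.)
Correct weak derivative would be u'(x) = 2 - 4*x.


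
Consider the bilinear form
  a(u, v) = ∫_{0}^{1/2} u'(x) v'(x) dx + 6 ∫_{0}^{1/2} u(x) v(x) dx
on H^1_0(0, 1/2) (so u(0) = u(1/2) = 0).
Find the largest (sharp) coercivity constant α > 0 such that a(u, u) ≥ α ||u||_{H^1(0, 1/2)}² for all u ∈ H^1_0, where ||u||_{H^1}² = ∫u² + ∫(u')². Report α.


α = 1

Coercivity of a(·,·) on H^1_0(0, 1/2) means a(u, u) ≥ α ||u||_{H^1}² for every u ∈ H^1_0.
The interval has length L = 1/2, and Poincaré/coercivity depend only on L. Here a(u, u) = ∫(u')² + (6)·∫u².
Here c = 6 ≥ 1, so a(u,u) = ∫(u')² + c∫u² ≥ ∫(u')² + ∫u² = ||u||_{H^1}², i.e. α = 1 works. No larger α is possible: a(u,u) ≥ α||u||_{H^1}² means (1−α)∫(u')² ≥ (α−c)∫u², and for the modes u_n = sin(nπ(x−x₀)/L) (x₀ the left endpoint) one has ∫u_n²/∫(u_n')² = (L/(nπ))² → 0, so a(u_n,u_n)/||u_n||_{H^1}² → 1. Hence the optimal constant is α = 1.
Therefore α = 1.


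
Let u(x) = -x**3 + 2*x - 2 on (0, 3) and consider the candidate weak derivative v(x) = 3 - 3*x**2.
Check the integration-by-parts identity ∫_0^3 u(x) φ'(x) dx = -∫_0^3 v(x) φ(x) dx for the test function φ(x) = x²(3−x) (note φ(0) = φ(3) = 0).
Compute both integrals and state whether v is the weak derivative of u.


LHS = 297/5, RHS = 1053/20. No, v is not the weak derivative of u.

u(x) = -x**3 + 2*x - 2, classical derivative u'(x) = 2 - 3*x**2.
φ(x) = x²(3−x), so φ'(x) = 3*x*(2 - x).
Note φ(0) = φ(3) = 0, so the boundary term u·φ vanishes.
LHS = ∫_0^3 u(x) φ'(x) dx = ∫_0^3 (3*x^5 - 6*x^4 - 6*x^3 + 18*x^2 - 12*x) dx. Term by term:
  ∫_0^3 3*x^5 dx = 729/2;  ∫_0^3 -6*x^4 dx = -1458/5;  ∫_0^3 -6*x^3 dx = -243/2;
  ∫_0^3 18*x^2 dx = 162;  ∫_0^3 -12*x dx = -54.
Sum: 729/2 − 1458/5 − 243/2 + 162 − 54 = 297/5.
So LHS = 297/5.
∫_0^3 v(x) φ(x) dx = ∫_0^3 (3*x^5 - 9*x^4 - 3*x^3 + 9*x^2) dx. Term by term:
  ∫_0^3 3*x^5 dx = 729/2;  ∫_0^3 -9*x^4 dx = -2187/5;  ∫_0^3 -3*x^3 dx = -243/4;
  ∫_0^3 9*x^2 dx = 81.
Sum: 729/2 − 2187/5 − 243/4 + 81 = -1053/20.
So RHS = -∫_0^3 v(x) φ(x) dx = 1053/20.
LHS − RHS = 27/4 ≠ 0, so the identity fails.
(For a valid weak derivative the identity must hold for EVERY test function, in particular this one. The failure shows v is NOT the weak derivative of u.)
Correct weak derivative would be u'(x) = 2 - 3*x**2.


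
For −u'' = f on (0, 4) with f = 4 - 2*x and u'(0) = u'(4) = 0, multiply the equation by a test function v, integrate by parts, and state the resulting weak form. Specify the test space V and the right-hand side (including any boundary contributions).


V = H^1(0, 4) (no boundary constraint on v; u is determined up to an additive constant); weak form: ∫_0^4 u'v' dx = ∫_0^4 (4 - 2*x) v dx for all v ∈ V.

Multiply both sides by a test function v and integrate from 0 to 4:
  ∫_0^4 −u''(x) v(x) dx = ∫_0^4 f(x) v(x) dx.
Integrate the LHS by parts once:
  ∫_0^4 −u'' v dx = −[u'(x) v(x)]_0^4 + ∫_0^4 u'(x) v'(x) dx.
Thus ∫_0^4 u'(x) v'(x) dx = ∫_0^4 f(x) v(x) dx + [u'(x) v(x)]_0^4.
Choose V so that boundary terms are either known or forced to vanish.
u has homogeneous Neumann: u'(0) = u'(4) = 0. So [u' v]_0^4 = 0·v(4) − 0·v(0) = 0 for any v; take V = H^1(0, 4).
Weak formulation: find u (satisfying any essential BC) such that ∫_0^4 u'(x) v'(x) dx = ∫_0^4 f v dx for all v ∈ V (homogeneous Neumann, so boundary terms vanish).
Substituting f(x) = 4 - 2*x, the right-hand side is ∫_0^4 (4 - 2*x) v dx.
Compatibility check (pure Neumann): taking v ≡ 1 ∈ V gives 0 = ∫_0^4 f dx + (0) − (0), i.e. ∫_0^4 f dx must equal u'(0) − u'(4) = 0. Indeed ∫_0^4 (4 - 2*x) dx = 0, so the data are compatible. The solution is then unique only up to an additive constant (fix it e.g. by requiring ∫_0^4 u dx = 0).


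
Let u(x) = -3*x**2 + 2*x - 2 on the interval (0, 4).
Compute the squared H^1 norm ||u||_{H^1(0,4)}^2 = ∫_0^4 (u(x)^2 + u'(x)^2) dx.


||u||_{H^1}^2 = 29408/15

The H^1 norm (squared) on an interval (0, L) is
  ||u||_{H^1}^2 = ∫_0^L u(x)^2 dx + ∫_0^L u'(x)^2 dx.
Compute u'(x) = 2 - 6*x.
Then u(x)^2 = 9*x**4 - 12*x**3 + 16*x**2 - 8*x + 4 and u'(x)^2 = 36*x**2 - 24*x + 4.
Integrate each monomial from 0 to 4 using ∫_0^4 c·x^n dx = c·4^(n+1)/(n+1):
  ∫_0^4 u(x)^2 dx = ∫_0^4 (9*x^4 - 12*x^3 + 16*x^2 - 8*x + 4) dx. Term by term:
    ∫_0^4 9*x^4 dx = 9216/5;  ∫_0^4 -12*x^3 dx = -768;  ∫_0^4 16*x^2 dx = 1024/3;
    ∫_0^4 -8*x dx = -64;  ∫_0^4 4 dx = 16.
  Sum: 9216/5 − 768 + 1024/3 − 64 + 16 = 20528/15.
  ∫_0^4 u'(x)^2 dx = ∫_0^4 (36*x^2 - 24*x + 4) dx. Term by term:
    ∫_0^4 36*x^2 dx = 768;  ∫_0^4 -24*x dx = -192;  ∫_0^4 4 dx = 16.
  Sum: 768 − 192 + 16 = 592.
Adding: ||u||_{H^1}^2 = 20528/15 + 592 = 29408/15.


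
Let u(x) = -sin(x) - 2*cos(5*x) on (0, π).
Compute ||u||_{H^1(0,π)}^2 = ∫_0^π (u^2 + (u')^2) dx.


||u||_{H^1(0,π)}^2 = 53*π

u'(x) = 10*sin(5*x) - cos(x).
Expand u² and (u')² and integrate term by term on (0, π), using: for integers n ≥ 1, ∫_0^π sin²(nx) dx = ∫_0^π cos²(nx) dx = π/2; for n ≠ n', ∫_0^π sin(nx)sin(n'x) dx = ∫_0^π cos(nx)cos(n'x) dx = 0; and by product-to-sum, ∫_0^π sin(nx)cos(n'x) dx = ½∫_0^π [sin((n+n')x) + sin((n−n')x)] dx, which is 0 when n+n' is even and 2n/(n²−n'²) when n+n' is odd (it need not vanish on (0, π)).
  u² squared terms: (-1)²·∫sin(x)² dx = 1·π/2 = π/2;  (-2)²·∫cos(5x)² dx = 4·π/2 = 2*π.
  u² cross terms: 2·(-1)·(-2)·∫sin(x)·cos(5x) dx = 4·(0) = 0.
  So ∫_0^π u² dx = π/2 + 2*π + 0 = 5*π/2.
  (u')² squared terms: (-1)²·∫cos(x)² dx = 1·π/2 = π/2;  (10)²·∫sin(5x)² dx = 100·π/2 = 50*π.
  (u')² cross terms: 2·(-1)·(10)·∫cos(x)·sin(5x) dx = -20·(0) = 0.
  So ∫_0^π (u')² dx = π/2 + 50*π + 0 = 101*π/2.
||u||_{H^1}^2 = (5*π/2) + (101*π/2) = 53*π.


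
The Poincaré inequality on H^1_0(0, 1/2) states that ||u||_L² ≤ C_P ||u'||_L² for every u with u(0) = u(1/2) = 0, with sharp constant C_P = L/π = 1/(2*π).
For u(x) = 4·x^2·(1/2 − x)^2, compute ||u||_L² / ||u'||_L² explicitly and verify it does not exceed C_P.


||u||_L² / ||u'||_L² = sqrt(3)/12 < C_P = 1/(2*π).

u(x) = 4·x^2·(1/2 − x)^2, so u'(x) = 2*x*(2*x - 1)*(4*x - 1).
u(x) = 4·x^2·(1/2 − x)^2 vanishes at x = 0 and x = 1/2, so u ∈ H^1_0(0, 1/2). Differentiate via the product rule and integrate the resulting polynomials term by term.
  ∫_0^1/2 u² dx = ∫_0^1/2 (16*x^8 - 32*x^7 + 24*x^6 - 8*x^5 + x^4) dx. Term by term:
    ∫_0^1/2 16*x^8 dx = 1/288;  ∫_0^1/2 -32*x^7 dx = -1/64;  ∫_0^1/2 24*x^6 dx = 3/112;
    ∫_0^1/2 -8*x^5 dx = -1/48;  ∫_0^1/2 x^4 dx = 1/160.
  Sum: 1/288 − 1/64 + 3/112 − 1/48 + 1/160 = 1/20160.
  ∫_0^1/2 (u')² dx = ∫_0^1/2 (256*x^6 - 384*x^5 + 208*x^4 - 48*x^3 + 4*x^2) dx. Term by term:
    ∫_0^1/2 256*x^6 dx = 2/7;  ∫_0^1/2 -384*x^5 dx = -1;  ∫_0^1/2 208*x^4 dx = 13/10;
    ∫_0^1/2 -48*x^3 dx = -3/4;  ∫_0^1/2 4*x^2 dx = 1/6.
  Sum: 2/7 − 1 + 13/10 − 3/4 + 1/6 = 1/420.
∫_0^1/2 u² dx = 1/20160, so ||u||_L² = sqrt(35)/840.
∫_0^1/2 (u')² dx = 1/420, so ||u'||_L² = sqrt(105)/210.
Ratio ||u||_L² / ||u'||_L² = sqrt(3)/12.
Sharp Poincaré constant on H^1_0(0, 1/2) is C_P = L/π = 1/(2*π), achieved by sin(2*π·x).
A polynomial bump cannot attain the sharp Poincaré constant (only the first sine eigenfunction does), so the ratio is strictly less than C_P, consistent with ||u||_L² ≤ C_P ||u'||_L².


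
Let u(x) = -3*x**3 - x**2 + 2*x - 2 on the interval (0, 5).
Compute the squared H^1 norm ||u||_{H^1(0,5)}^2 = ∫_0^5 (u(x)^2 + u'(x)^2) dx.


||u||_{H^1}^2 = 1158755/7

The H^1 norm (squared) on an interval (0, L) is
  ||u||_{H^1}^2 = ∫_0^L u(x)^2 dx + ∫_0^L u'(x)^2 dx.
Compute u'(x) = -9*x**2 - 2*x + 2.
Then u(x)^2 = 9*x**6 + 6*x**5 - 11*x**4 + 8*x**3 + 8*x**2 - 8*x + 4 and u'(x)^2 = 81*x**4 + 36*x**3 - 32*x**2 - 8*x + 4.
Integrate each monomial from 0 to 5 using ∫_0^5 c·x^n dx = c·5^(n+1)/(n+1):
  ∫_0^5 u(x)^2 dx = ∫_0^5 (9*x^6 + 6*x^5 - 11*x^4 + 8*x^3 + 8*x^2 - 8*x + 4) dx. Term by term:
    ∫_0^5 9*x^6 dx = 703125/7;  ∫_0^5 6*x^5 dx = 15625;  ∫_0^5 -11*x^4 dx = -6875;
    ∫_0^5 8*x^3 dx = 1250;  ∫_0^5 8*x^2 dx = 1000/3;  ∫_0^5 -8*x dx = -100;
    ∫_0^5 4 dx = 20.
  Sum: 703125/7 + 15625 − 6875 + 1250 + 1000/3 − 100 + 20 = 2324695/21.
  ∫_0^5 u'(x)^2 dx = ∫_0^5 (81*x^4 + 36*x^3 - 32*x^2 - 8*x + 4) dx. Term by term:
    ∫_0^5 81*x^4 dx = 50625;  ∫_0^5 36*x^3 dx = 5625;  ∫_0^5 -32*x^2 dx = -4000/3;
    ∫_0^5 -8*x dx = -100;  ∫_0^5 4 dx = 20.
  Sum: 50625 + 5625 − 4000/3 − 100 + 20 = 164510/3.
Adding: ||u||_{H^1}^2 = 2324695/21 + 164510/3 = 1158755/7.


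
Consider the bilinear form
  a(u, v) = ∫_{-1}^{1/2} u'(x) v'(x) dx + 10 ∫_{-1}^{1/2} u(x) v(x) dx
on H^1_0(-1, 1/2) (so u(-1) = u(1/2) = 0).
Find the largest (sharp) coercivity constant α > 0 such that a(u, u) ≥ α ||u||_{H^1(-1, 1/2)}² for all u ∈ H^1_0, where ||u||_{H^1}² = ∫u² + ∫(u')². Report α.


α = 1

Coercivity of a(·,·) on H^1_0(-1, 1/2) means a(u, u) ≥ α ||u||_{H^1}² for every u ∈ H^1_0.
The interval has length L = 3/2, and Poincaré/coercivity depend only on L. Here a(u, u) = ∫(u')² + (10)·∫u².
Here c = 10 ≥ 1, so a(u,u) = ∫(u')² + c∫u² ≥ ∫(u')² + ∫u² = ||u||_{H^1}², i.e. α = 1 works. No larger α is possible: a(u,u) ≥ α||u||_{H^1}² means (1−α)∫(u')² ≥ (α−c)∫u², and for the modes u_n = sin(nπ(x−x₀)/L) (x₀ the left endpoint) one has ∫u_n²/∫(u_n')² = (L/(nπ))² → 0, so a(u_n,u_n)/||u_n||_{H^1}² → 1. Hence the optimal constant is α = 1.
Therefore α = 1.


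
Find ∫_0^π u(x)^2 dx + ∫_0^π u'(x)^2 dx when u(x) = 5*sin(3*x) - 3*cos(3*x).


||u||_{H^1(0,π)}^2 = 170*π

u'(x) = 9*sin(3*x) + 15*cos(3*x).
Expand u² and (u')² and integrate term by term on (0, π), using: for integers n ≥ 1, ∫_0^π sin²(nx) dx = ∫_0^π cos²(nx) dx = π/2; for n ≠ n', ∫_0^π sin(nx)sin(n'x) dx = ∫_0^π cos(nx)cos(n'x) dx = 0; and by product-to-sum, ∫_0^π sin(nx)cos(n'x) dx = ½∫_0^π [sin((n+n')x) + sin((n−n')x)] dx, which is 0 when n+n' is even and 2n/(n²−n'²) when n+n' is odd (it need not vanish on (0, π)).
  u² squared terms: (-3)²·∫cos(3x)² dx = 9·π/2 = 9*π/2;  (5)²·∫sin(3x)² dx = 25·π/2 = 25*π/2.
  u² cross terms: 2·(-3)·(5)·∫cos(3x)·sin(3x) dx = -30·(0) = 0.
  So ∫_0^π u² dx = 9*π/2 + 25*π/2 + 0 = 17*π.
  (u')² squared terms: (9)²·∫sin(3x)² dx = 81·π/2 = 81*π/2;  (15)²·∫cos(3x)² dx = 225·π/2 = 225*π/2.
  (u')² cross terms: 2·(9)·(15)·∫sin(3x)·cos(3x) dx = 270·(0) = 0.
  So ∫_0^π (u')² dx = 81*π/2 + 225*π/2 + 0 = 153*π.
||u||_{H^1}^2 = (17*π) + (153*π) = 170*π.


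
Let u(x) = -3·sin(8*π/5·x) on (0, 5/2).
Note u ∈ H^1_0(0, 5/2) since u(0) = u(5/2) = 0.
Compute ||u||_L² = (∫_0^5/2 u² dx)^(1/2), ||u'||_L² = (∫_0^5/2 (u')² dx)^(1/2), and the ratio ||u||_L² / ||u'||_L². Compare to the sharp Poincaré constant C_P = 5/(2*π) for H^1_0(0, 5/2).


||u||_L² / ||u'||_L² = 5/(8*π) < C_P = 5/(2*π).

u(x) = -3·sin(8*π/5·x), so u'(x) = -24*π*cos(8*π*x/5)/5.
Writing u(x) = A·sin(kπx/L) with A = -3 and k = 4, use ∫_0^L sin²(kπx/L) dx = L/2 and ∫_0^L cos²(kπx/L) dx = L/2.
u² = 9·sin²(8*π/5·x) and (u')² = 576*π^2/25·cos²(8*π/5·x), and each of sin², cos² integrates to L/2 = 5/4 over (0, 5/2).
∫_0^5/2 u² dx = 45/4, so ||u||_L² = 3*sqrt(5)/2.
∫_0^5/2 (u')² dx = 144*π^2/5, so ||u'||_L² = 12*sqrt(5)*π/5.
Ratio ||u||_L² / ||u'||_L² = 5/(8*π).
Sharp Poincaré constant on H^1_0(0, 5/2) is C_P = L/π = 5/(2*π), achieved by sin(2*π/5·x).
This is the k = 4 harmonic; the ratio L/(kπ) is strictly less than C_P = L/π, consistent with the sharp inequality ||u||_L² ≤ C_P ||u'||_L².


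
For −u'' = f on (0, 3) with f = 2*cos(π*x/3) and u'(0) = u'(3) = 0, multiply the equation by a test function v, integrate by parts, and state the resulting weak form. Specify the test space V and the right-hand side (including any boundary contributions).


V = H^1(0, 3) (no boundary constraint on v; u is determined up to an additive constant); weak form: ∫_0^3 u'v' dx = ∫_0^3 (2*cos(π*x/3)) v dx for all v ∈ V.

Multiply both sides by a test function v and integrate from 0 to 3:
  ∫_0^3 −u''(x) v(x) dx = ∫_0^3 f(x) v(x) dx.
Integrate the LHS by parts once:
  ∫_0^3 −u'' v dx = −[u'(x) v(x)]_0^3 + ∫_0^3 u'(x) v'(x) dx.
Thus ∫_0^3 u'(x) v'(x) dx = ∫_0^3 f(x) v(x) dx + [u'(x) v(x)]_0^3.
Choose V so that boundary terms are either known or forced to vanish.
u has homogeneous Neumann: u'(0) = u'(3) = 0. So [u' v]_0^3 = 0·v(3) − 0·v(0) = 0 for any v; take V = H^1(0, 3).
Weak formulation: find u (satisfying any essential BC) such that ∫_0^3 u'(x) v'(x) dx = ∫_0^3 f v dx for all v ∈ V (homogeneous Neumann, so boundary terms vanish).
Substituting f(x) = 2*cos(π*x/3), the right-hand side is ∫_0^3 (2*cos(π*x/3)) v dx.
Compatibility check (pure Neumann): taking v ≡ 1 ∈ V gives 0 = ∫_0^3 f dx + (0) − (0), i.e. ∫_0^3 f dx must equal u'(0) − u'(3) = 0. Indeed ∫_0^3 (2*cos(π*x/3)) dx = 0, so the data are compatible. The solution is then unique only up to an additive constant (fix it e.g. by requiring ∫_0^3 u dx = 0).


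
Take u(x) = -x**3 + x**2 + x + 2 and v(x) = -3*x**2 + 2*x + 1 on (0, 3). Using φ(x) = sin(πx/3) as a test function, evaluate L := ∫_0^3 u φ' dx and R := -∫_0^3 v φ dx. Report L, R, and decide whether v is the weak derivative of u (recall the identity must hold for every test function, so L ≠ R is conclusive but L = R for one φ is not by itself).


LHS = -324/π^3 + 57/π, RHS = -324/π^3 + 57/π. Yes, v = u' weakly.

u(x) = -x**3 + x**2 + x + 2, classical derivative u'(x) = -3*x**2 + 2*x + 1.
φ(x) = sin(πx/3), so φ'(x) = π*cos(π*x/3)/3.
Note φ(0) = φ(3) = 0, so the boundary term u·φ vanishes.
LHS = ∫_0^3 u(x) φ'(x) dx = ∫_0^3 (-π*x^3*cos(π*x/3)/3 + π*x^2*cos(π*x/3)/3 + π*x*cos(π*x/3)/3 + 2*π*cos(π*x/3)/3) dx. Term by term:
  ∫_0^3 2*π*cos(π*x/3)/3 dx = 0;  ∫_0^3 -π*x^3*cos(π*x/3)/3 dx = -324/π^3 + 81/π;  ∫_0^3 π*x*cos(π*x/3)/3 dx = -6/π;
  ∫_0^3 π*x^2*cos(π*x/3)/3 dx = -18/π.
Sum: 0 + -324/π^3 + 81/π − 6/π − 18/π = -324/π^3 + 57/π.
So LHS = -324/π^3 + 57/π.
∫_0^3 v(x) φ(x) dx = ∫_0^3 (-3*x^2*sin(π*x/3) + 2*x*sin(π*x/3) + sin(π*x/3)) dx. Term by term:
  ∫_0^3 -3*x^2*sin(π*x/3) dx = -81/π + 324/π^3;  ∫_0^3 2*x*sin(π*x/3) dx = 18/π;  ∫_0^3 sin(π*x/3) dx = 6/π.
Sum: -81/π + 324/π^3 + 18/π + 6/π = -57/π + 324/π^3.
So RHS = -∫_0^3 v(x) φ(x) dx = -324/π^3 + 57/π.
LHS = RHS, so the identity holds for this test φ.
Moreover u is smooth here and v(x) = u'(x) = -3*x**2 + 2*x + 1 pointwise, so the identity holds for every test function. Hence v is the weak derivative of u.


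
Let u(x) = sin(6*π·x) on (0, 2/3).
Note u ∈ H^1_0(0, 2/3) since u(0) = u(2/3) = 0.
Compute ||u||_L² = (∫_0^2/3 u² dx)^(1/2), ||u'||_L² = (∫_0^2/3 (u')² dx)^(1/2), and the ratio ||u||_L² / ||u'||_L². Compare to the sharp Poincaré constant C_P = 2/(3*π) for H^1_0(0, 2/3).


||u||_L² / ||u'||_L² = 1/(6*π) < C_P = 2/(3*π).

u(x) = sin(6*π·x), so u'(x) = 6*π*cos(6*π*x).
Writing u(x) = A·sin(kπx/L) with A = 1 and k = 4, use ∫_0^L sin²(kπx/L) dx = L/2 and ∫_0^L cos²(kπx/L) dx = L/2.
u² = 1·sin²(6*π·x) and (u')² = 36*π^2·cos²(6*π·x), and each of sin², cos² integrates to L/2 = 1/3 over (0, 2/3).
∫_0^2/3 u² dx = 1/3, so ||u||_L² = sqrt(3)/3.
∫_0^2/3 (u')² dx = 12*π^2, so ||u'||_L² = 2*sqrt(3)*π.
Ratio ||u||_L² / ||u'||_L² = 1/(6*π).
Sharp Poincaré constant on H^1_0(0, 2/3) is C_P = L/π = 2/(3*π), achieved by sin(3*π/2·x).
This is the k = 4 harmonic; the ratio L/(kπ) is strictly less than C_P = L/π, consistent with the sharp inequality ||u||_L² ≤ C_P ||u'||_L².


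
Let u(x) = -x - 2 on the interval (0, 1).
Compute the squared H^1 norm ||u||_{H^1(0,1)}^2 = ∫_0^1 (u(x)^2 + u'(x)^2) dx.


||u||_{H^1}^2 = 22/3

The H^1 norm (squared) on an interval (0, L) is
  ||u||_{H^1}^2 = ∫_0^L u(x)^2 dx + ∫_0^L u'(x)^2 dx.
Compute u'(x) = -1.
Then u(x)^2 = x**2 + 4*x + 4 and u'(x)^2 = 1.
Integrate each monomial from 0 to 1 using ∫_0^1 c·x^n dx = c·1^(n+1)/(n+1):
  ∫_0^1 u(x)^2 dx = ∫_0^1 (x^2 + 4*x + 4) dx. Term by term:
    ∫_0^1 x^2 dx = 1/3;  ∫_0^1 4*x dx = 2;  ∫_0^1 4 dx = 4.
  Sum: 1/3 + 2 + 4 = 19/3.
  ∫_0^1 u'(x)^2 dx = ∫_0^1 (1) dx. Term by term:
    ∫_0^1 1 dx = 1.
Adding: ||u||_{H^1}^2 = 19/3 + 1 = 22/3.


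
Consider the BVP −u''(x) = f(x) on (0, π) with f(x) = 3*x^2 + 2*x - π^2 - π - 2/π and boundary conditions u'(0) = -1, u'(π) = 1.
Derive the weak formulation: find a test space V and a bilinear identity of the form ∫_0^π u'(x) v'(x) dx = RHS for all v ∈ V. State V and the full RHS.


V = H^1(0, π) (v unrestricted at boundary; u is determined up to an additive constant); weak form: ∫_0^π u'v' dx = ∫_0^π (3*x^2 + 2*x - π^2 - π - 2/π) v dx + v(π) + v(0) for all v ∈ V.

Multiply both sides by a test function v and integrate from 0 to π:
  ∫_0^π −u''(x) v(x) dx = ∫_0^π f(x) v(x) dx.
Integrate the LHS by parts once:
  ∫_0^π −u'' v dx = −[u'(x) v(x)]_0^π + ∫_0^π u'(x) v'(x) dx.
Thus ∫_0^π u'(x) v'(x) dx = ∫_0^π f(x) v(x) dx + [u'(x) v(x)]_0^π.
Choose V so that boundary terms are either known or forced to vanish.
u has inhomogeneous Neumann u'(0) = -1, u'(π) = 1. [u' v]_0^π = (1)·v(π) − (-1)·v(0) = v(π) + v(0). Take V = H^1(0, π); boundary term becomes part of RHS.
Weak formulation: find u (satisfying any essential BC) such that ∫_0^π u'(x) v'(x) dx = ∫_0^π f v dx + v(π) + v(0) for all v ∈ V (Neumann data are natural BCs: they enter the RHS as boundary terms).
Substituting f(x) = 3*x^2 + 2*x - π^2 - π - 2/π, the right-hand side is ∫_0^π (3*x^2 + 2*x - π^2 - π - 2/π) v dx + v(π) + v(0).
Compatibility check (pure Neumann): taking v ≡ 1 ∈ V gives 0 = ∫_0^π f dx + (1) − (-1), i.e. ∫_0^π f dx must equal u'(0) − u'(π) = -2. Indeed ∫_0^π (3*x^2 + 2*x - π^2 - π - 2/π) dx = -2, so the data are compatible. The solution is then unique only up to an additive constant (fix it e.g. by requiring ∫_0^π u dx = 0).


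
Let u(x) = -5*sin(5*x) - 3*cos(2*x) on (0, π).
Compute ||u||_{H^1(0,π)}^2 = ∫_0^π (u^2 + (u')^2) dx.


||u||_{H^1(0,π)}^2 = 500/7 + 695*π/2

u'(x) = 6*sin(2*x) - 25*cos(5*x).
Expand u² and (u')² and integrate term by term on (0, π), using: for integers n ≥ 1, ∫_0^π sin²(nx) dx = ∫_0^π cos²(nx) dx = π/2; for n ≠ n', ∫_0^π sin(nx)sin(n'x) dx = ∫_0^π cos(nx)cos(n'x) dx = 0; and by product-to-sum, ∫_0^π sin(nx)cos(n'x) dx = ½∫_0^π [sin((n+n')x) + sin((n−n')x)] dx, which is 0 when n+n' is even and 2n/(n²−n'²) when n+n' is odd (it need not vanish on (0, π)).
  u² squared terms: (-5)²·∫sin(5x)² dx = 25·π/2 = 25*π/2;  (-3)²·∫cos(2x)² dx = 9·π/2 = 9*π/2.
  u² cross terms: 2·(-5)·(-3)·∫sin(5x)·cos(2x) dx = 30·(10/21) = 100/7.
  So ∫_0^π u² dx = 25*π/2 + 9*π/2 + 100/7 = 100/7 + 17*π.
  (u')² squared terms: (-25)²·∫cos(5x)² dx = 625·π/2 = 625*π/2;  (6)²·∫sin(2x)² dx = 36·π/2 = 18*π.
  (u')² cross terms: 2·(-25)·(6)·∫cos(5x)·sin(2x) dx = -300·(-4/21) = 400/7.
  So ∫_0^π (u')² dx = 625*π/2 + 18*π + 400/7 = 400/7 + 661*π/2.
||u||_{H^1}^2 = (100/7 + 17*π) + (400/7 + 661*π/2) = 500/7 + 695*π/2.


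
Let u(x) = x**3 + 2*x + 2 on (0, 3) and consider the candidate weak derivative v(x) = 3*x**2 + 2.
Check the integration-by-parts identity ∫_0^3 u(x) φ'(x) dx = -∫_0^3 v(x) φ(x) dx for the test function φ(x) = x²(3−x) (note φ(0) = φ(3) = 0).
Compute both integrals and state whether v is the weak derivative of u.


LHS = -432/5, RHS = -432/5. Yes, v = u' weakly.

u(x) = x**3 + 2*x + 2, classical derivative u'(x) = 3*x**2 + 2.
φ(x) = x²(3−x), so φ'(x) = 3*x*(2 - x).
Note φ(0) = φ(3) = 0, so the boundary term u·φ vanishes.
LHS = ∫_0^3 u(x) φ'(x) dx = ∫_0^3 (-3*x^5 + 6*x^4 - 6*x^3 + 6*x^2 + 12*x) dx. Term by term:
  ∫_0^3 -3*x^5 dx = -729/2;  ∫_0^3 6*x^4 dx = 1458/5;  ∫_0^3 -6*x^3 dx = -243/2;
  ∫_0^3 6*x^2 dx = 54;  ∫_0^3 12*x dx = 54.
Sum: -729/2 + 1458/5 − 243/2 + 54 + 54 = -432/5.
So LHS = -432/5.
∫_0^3 v(x) φ(x) dx = ∫_0^3 (-3*x^5 + 9*x^4 - 2*x^3 + 6*x^2) dx. Term by term:
  ∫_0^3 -3*x^5 dx = -729/2;  ∫_0^3 9*x^4 dx = 2187/5;  ∫_0^3 -2*x^3 dx = -81/2;
  ∫_0^3 6*x^2 dx = 54.
Sum: -729/2 + 2187/5 − 81/2 + 54 = 432/5.
So RHS = -∫_0^3 v(x) φ(x) dx = -432/5.
LHS = RHS, so the identity holds for this test φ.
Moreover u is smooth here and v(x) = u'(x) = 3*x**2 + 2 pointwise, so the identity holds for every test function. Hence v is the weak derivative of u.


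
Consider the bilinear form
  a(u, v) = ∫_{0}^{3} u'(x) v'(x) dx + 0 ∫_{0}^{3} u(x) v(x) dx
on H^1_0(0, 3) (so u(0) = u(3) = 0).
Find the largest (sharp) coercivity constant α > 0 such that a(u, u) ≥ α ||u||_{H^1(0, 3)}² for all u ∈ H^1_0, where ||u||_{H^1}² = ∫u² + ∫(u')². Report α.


α = π^2/(9 + π^2)

Coercivity of a(·,·) on H^1_0(0, 3) means a(u, u) ≥ α ||u||_{H^1}² for every u ∈ H^1_0.
The interval has length L = 3, and Poincaré/coercivity depend only on L. Here a(u, u) = ∫(u')² + (0)·∫u².
Here c = 0, so a(u,u) = ∫(u')² alone. The condition a(u,u) ≥ α||u||_{H^1}² reads (1−α)∫(u')² ≥ (α−c)∫u². Any admissible α is ≤ 1 (rapidly oscillating u have ∫u²/∫(u')² → 0), and α = 1 would force 0 ≥ (1−c)∫u², impossible since c < 1; so 1−α > 0. By the sharp Poincaré inequality on H^1_0 of an interval of length L, ∫(u')² ≥ (π/L)²∫u² with equality for the first sine mode sin(π(x−x₀)/L) (x₀ the left endpoint), so the inequality holds for all u iff (1−α)(π/L)² ≥ α − c, i.e. α ≤ ((π/L)² + c)/((π/L)² + 1) = (1 + c(L/π)²)/(1 + (L/π)²). (Direct route, valid since c ≤ 0: Poincaré gives c∫u² ≥ c(L/π)²∫(u')², so a(u,u) ≥ (1 + c(L/π)²)∫(u')², while ||u||_{H^1}² ≤ (1 + (L/π)²)∫(u')²; dividing yields the same α.) With (π/L)² = π^2/9 and c = 0, the largest admissible constant is α = ((π/L)² + c)/((π/L)² + 1).
Simplifying, α = π^2/(9 + π^2).


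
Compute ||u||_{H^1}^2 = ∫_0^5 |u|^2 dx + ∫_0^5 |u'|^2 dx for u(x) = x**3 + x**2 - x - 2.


||u||_{H^1}^2 = 309725/14

The H^1 norm (squared) on an interval (0, L) is
  ||u||_{H^1}^2 = ∫_0^L u(x)^2 dx + ∫_0^L u'(x)^2 dx.
Compute u'(x) = 3*x**2 + 2*x - 1.
Then u(x)^2 = x**6 + 2*x**5 - x**4 - 6*x**3 - 3*x**2 + 4*x + 4 and u'(x)^2 = 9*x**4 + 12*x**3 - 2*x**2 - 4*x + 1.
Integrate each monomial from 0 to 5 using ∫_0^5 c·x^n dx = c·5^(n+1)/(n+1):
  ∫_0^5 u(x)^2 dx = ∫_0^5 (x^6 + 2*x^5 - x^4 - 6*x^3 - 3*x^2 + 4*x + 4) dx. Term by term:
    ∫_0^5 x^6 dx = 78125/7;  ∫_0^5 2*x^5 dx = 15625/3;  ∫_0^5 -x^4 dx = -625;
    ∫_0^5 -6*x^3 dx = -1875/2;  ∫_0^5 -3*x^2 dx = -125;  ∫_0^5 4*x dx = 50;
    ∫_0^5 4 dx = 20.
  Sum: 78125/7 + 15625/3 − 625 − 1875/2 − 125 + 50 + 20 = 619565/42.
  ∫_0^5 u'(x)^2 dx = ∫_0^5 (9*x^4 + 12*x^3 - 2*x^2 - 4*x + 1) dx. Term by term:
    ∫_0^5 9*x^4 dx = 5625;  ∫_0^5 12*x^3 dx = 1875;  ∫_0^5 -2*x^2 dx = -250/3;
    ∫_0^5 -4*x dx = -50;  ∫_0^5 1 dx = 5.
  Sum: 5625 + 1875 − 250/3 − 50 + 5 = 22115/3.
Adding: ||u||_{H^1}^2 = 619565/42 + 22115/3 = 309725/14.
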